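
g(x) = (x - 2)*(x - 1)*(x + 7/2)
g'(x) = (x - 2)*(x - 1) + (x - 2)*(x + 7/2) + (x - 1)*(x + 7/2)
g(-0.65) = 12.46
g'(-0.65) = -7.88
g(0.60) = 2.30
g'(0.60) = -6.82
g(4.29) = 58.69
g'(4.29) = 51.00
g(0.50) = 3.00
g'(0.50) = -7.25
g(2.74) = 8.03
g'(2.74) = 16.76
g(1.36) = -1.12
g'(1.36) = -1.59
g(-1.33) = 16.84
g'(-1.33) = -4.52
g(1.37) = -1.14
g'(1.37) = -1.50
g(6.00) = 190.00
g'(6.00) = 105.50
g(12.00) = 1705.00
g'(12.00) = 435.50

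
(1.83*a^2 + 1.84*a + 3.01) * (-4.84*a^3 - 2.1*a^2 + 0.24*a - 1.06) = -8.8572*a^5 - 12.7486*a^4 - 17.9932*a^3 - 7.8192*a^2 - 1.228*a - 3.1906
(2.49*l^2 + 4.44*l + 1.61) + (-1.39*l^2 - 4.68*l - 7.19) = 1.1*l^2 - 0.239999999999999*l - 5.58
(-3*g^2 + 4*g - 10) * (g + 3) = -3*g^3 - 5*g^2 + 2*g - 30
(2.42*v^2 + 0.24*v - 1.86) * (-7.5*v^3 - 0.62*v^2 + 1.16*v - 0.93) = -18.15*v^5 - 3.3004*v^4 + 16.6084*v^3 - 0.819*v^2 - 2.3808*v + 1.7298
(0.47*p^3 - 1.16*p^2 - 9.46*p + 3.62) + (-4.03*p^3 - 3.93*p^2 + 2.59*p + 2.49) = -3.56*p^3 - 5.09*p^2 - 6.87*p + 6.11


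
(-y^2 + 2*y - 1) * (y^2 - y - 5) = -y^4 + 3*y^3 + 2*y^2 - 9*y + 5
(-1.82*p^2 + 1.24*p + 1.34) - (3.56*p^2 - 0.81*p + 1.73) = -5.38*p^2 + 2.05*p - 0.39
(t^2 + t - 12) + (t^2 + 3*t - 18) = 2*t^2 + 4*t - 30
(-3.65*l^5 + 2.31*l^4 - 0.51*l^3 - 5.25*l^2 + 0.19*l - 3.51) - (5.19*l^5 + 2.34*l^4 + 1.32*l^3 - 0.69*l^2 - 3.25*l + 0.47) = -8.84*l^5 - 0.0299999999999998*l^4 - 1.83*l^3 - 4.56*l^2 + 3.44*l - 3.98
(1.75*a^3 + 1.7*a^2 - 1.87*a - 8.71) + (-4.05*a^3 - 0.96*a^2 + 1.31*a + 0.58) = -2.3*a^3 + 0.74*a^2 - 0.56*a - 8.13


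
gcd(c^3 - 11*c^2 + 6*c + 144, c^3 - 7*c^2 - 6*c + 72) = c^2 - 3*c - 18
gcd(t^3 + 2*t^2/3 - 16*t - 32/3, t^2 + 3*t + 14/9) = t + 2/3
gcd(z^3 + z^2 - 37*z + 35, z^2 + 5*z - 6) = z - 1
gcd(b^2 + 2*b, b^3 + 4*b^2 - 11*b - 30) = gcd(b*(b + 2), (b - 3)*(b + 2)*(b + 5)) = b + 2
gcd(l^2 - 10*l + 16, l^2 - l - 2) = l - 2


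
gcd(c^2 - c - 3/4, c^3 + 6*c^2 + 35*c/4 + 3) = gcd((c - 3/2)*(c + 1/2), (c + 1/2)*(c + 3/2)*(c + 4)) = c + 1/2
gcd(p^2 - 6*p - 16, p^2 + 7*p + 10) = p + 2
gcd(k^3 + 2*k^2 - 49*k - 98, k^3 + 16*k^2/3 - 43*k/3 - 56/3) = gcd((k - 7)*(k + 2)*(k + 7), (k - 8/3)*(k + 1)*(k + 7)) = k + 7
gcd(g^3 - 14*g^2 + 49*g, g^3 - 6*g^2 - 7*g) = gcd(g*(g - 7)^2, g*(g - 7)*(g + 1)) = g^2 - 7*g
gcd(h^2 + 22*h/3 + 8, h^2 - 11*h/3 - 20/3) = h + 4/3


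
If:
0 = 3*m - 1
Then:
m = 1/3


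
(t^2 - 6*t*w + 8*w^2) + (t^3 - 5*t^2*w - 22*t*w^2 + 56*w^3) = t^3 - 5*t^2*w + t^2 - 22*t*w^2 - 6*t*w + 56*w^3 + 8*w^2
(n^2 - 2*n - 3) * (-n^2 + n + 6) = -n^4 + 3*n^3 + 7*n^2 - 15*n - 18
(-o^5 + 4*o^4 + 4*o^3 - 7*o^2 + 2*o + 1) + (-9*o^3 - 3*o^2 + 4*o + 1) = -o^5 + 4*o^4 - 5*o^3 - 10*o^2 + 6*o + 2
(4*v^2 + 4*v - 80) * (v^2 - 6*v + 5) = 4*v^4 - 20*v^3 - 84*v^2 + 500*v - 400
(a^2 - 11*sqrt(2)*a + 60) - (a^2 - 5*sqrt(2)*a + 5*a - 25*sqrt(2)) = -6*sqrt(2)*a - 5*a + 25*sqrt(2) + 60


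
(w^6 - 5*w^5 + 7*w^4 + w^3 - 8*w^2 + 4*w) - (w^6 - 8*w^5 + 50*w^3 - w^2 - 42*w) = 3*w^5 + 7*w^4 - 49*w^3 - 7*w^2 + 46*w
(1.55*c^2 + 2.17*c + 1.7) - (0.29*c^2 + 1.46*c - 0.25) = 1.26*c^2 + 0.71*c + 1.95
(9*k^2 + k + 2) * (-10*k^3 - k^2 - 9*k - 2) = -90*k^5 - 19*k^4 - 102*k^3 - 29*k^2 - 20*k - 4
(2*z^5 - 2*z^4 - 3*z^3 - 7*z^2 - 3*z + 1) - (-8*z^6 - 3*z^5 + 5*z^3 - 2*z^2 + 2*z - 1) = 8*z^6 + 5*z^5 - 2*z^4 - 8*z^3 - 5*z^2 - 5*z + 2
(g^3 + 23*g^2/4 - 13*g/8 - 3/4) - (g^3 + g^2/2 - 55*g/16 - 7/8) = 21*g^2/4 + 29*g/16 + 1/8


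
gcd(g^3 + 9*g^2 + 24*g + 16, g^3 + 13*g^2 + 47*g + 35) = g + 1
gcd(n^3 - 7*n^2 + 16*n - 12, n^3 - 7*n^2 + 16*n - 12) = n^3 - 7*n^2 + 16*n - 12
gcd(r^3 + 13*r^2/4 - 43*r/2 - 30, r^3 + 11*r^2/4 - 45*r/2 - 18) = r^2 + 2*r - 24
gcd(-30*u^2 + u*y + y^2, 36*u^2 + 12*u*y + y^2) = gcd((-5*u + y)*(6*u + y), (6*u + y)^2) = 6*u + y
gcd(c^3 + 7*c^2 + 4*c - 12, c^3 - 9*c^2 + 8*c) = c - 1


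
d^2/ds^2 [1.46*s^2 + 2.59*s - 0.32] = 2.92000000000000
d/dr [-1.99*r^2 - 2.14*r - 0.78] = -3.98*r - 2.14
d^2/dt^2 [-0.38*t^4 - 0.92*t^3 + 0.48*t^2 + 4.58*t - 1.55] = -4.56*t^2 - 5.52*t + 0.96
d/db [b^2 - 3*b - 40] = 2*b - 3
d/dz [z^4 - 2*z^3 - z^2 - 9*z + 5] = 4*z^3 - 6*z^2 - 2*z - 9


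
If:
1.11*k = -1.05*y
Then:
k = -0.945945945945946*y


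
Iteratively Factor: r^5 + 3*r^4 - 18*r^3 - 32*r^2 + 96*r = (r - 2)*(r^4 + 5*r^3 - 8*r^2 - 48*r) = (r - 2)*(r + 4)*(r^3 + r^2 - 12*r) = (r - 3)*(r - 2)*(r + 4)*(r^2 + 4*r) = r*(r - 3)*(r - 2)*(r + 4)*(r + 4)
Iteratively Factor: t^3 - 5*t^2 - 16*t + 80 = (t + 4)*(t^2 - 9*t + 20) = (t - 4)*(t + 4)*(t - 5)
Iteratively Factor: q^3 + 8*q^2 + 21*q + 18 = (q + 3)*(q^2 + 5*q + 6) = (q + 2)*(q + 3)*(q + 3)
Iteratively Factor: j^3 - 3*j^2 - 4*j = (j - 4)*(j^2 + j) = (j - 4)*(j + 1)*(j)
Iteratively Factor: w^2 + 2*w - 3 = (w - 1)*(w + 3)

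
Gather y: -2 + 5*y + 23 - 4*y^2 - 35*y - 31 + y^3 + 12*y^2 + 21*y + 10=y^3 + 8*y^2 - 9*y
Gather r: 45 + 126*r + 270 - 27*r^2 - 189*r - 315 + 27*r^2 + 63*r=0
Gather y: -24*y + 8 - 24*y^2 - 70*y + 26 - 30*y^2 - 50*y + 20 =-54*y^2 - 144*y + 54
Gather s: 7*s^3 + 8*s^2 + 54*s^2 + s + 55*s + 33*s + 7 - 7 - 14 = 7*s^3 + 62*s^2 + 89*s - 14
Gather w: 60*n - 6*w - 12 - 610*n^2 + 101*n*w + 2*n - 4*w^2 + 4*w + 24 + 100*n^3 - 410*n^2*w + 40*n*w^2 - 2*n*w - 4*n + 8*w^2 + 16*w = 100*n^3 - 610*n^2 + 58*n + w^2*(40*n + 4) + w*(-410*n^2 + 99*n + 14) + 12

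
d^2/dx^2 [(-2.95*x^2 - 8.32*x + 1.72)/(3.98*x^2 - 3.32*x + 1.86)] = (-5.6843418860808e-14*x^4 - 341.544496*x^3 + 294.502488*x^2 + 233.183424*x - 110.715544)/(63.044792*x^6 - 157.770384*x^5 + 219.996888*x^4 - 184.058144*x^3 + 102.812616*x^2 - 34.457616*x + 6.434856)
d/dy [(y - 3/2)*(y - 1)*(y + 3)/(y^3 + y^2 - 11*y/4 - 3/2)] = 2*(y^2 + 16*y + 19)/(4*y^4 + 20*y^3 + 33*y^2 + 20*y + 4)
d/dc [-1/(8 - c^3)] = -3*c^2/(c^3 - 8)^2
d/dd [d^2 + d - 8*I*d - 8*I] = 2*d + 1 - 8*I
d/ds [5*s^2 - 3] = 10*s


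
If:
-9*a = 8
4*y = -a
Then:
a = -8/9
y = 2/9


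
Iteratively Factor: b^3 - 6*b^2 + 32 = (b + 2)*(b^2 - 8*b + 16) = (b - 4)*(b + 2)*(b - 4)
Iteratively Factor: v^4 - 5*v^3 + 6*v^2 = (v - 3)*(v^3 - 2*v^2) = v*(v - 3)*(v^2 - 2*v) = v*(v - 3)*(v - 2)*(v)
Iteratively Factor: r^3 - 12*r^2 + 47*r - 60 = (r - 4)*(r^2 - 8*r + 15) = (r - 5)*(r - 4)*(r - 3)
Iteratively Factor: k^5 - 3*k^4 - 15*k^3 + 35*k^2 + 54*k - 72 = (k - 3)*(k^4 - 15*k^2 - 10*k + 24) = (k - 4)*(k - 3)*(k^3 + 4*k^2 + k - 6) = (k - 4)*(k - 3)*(k - 1)*(k^2 + 5*k + 6) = (k - 4)*(k - 3)*(k - 1)*(k + 2)*(k + 3)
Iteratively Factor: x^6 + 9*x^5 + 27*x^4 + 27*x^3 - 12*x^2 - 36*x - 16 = (x + 1)*(x^5 + 8*x^4 + 19*x^3 + 8*x^2 - 20*x - 16) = (x + 1)*(x + 2)*(x^4 + 6*x^3 + 7*x^2 - 6*x - 8) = (x - 1)*(x + 1)*(x + 2)*(x^3 + 7*x^2 + 14*x + 8) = (x - 1)*(x + 1)^2*(x + 2)*(x^2 + 6*x + 8) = (x - 1)*(x + 1)^2*(x + 2)^2*(x + 4)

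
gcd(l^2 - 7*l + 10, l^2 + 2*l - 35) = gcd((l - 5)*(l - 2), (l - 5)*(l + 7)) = l - 5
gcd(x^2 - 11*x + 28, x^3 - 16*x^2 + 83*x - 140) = x^2 - 11*x + 28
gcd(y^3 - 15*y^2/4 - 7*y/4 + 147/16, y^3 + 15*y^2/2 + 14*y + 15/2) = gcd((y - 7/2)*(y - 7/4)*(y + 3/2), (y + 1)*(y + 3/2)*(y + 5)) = y + 3/2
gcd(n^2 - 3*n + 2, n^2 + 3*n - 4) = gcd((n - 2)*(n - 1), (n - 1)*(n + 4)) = n - 1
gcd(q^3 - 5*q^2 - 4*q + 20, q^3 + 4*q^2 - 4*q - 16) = q^2 - 4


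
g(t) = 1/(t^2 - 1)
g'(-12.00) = 0.00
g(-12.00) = 0.01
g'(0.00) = 0.00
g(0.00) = -1.00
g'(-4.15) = 0.03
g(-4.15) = 0.06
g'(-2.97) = 0.10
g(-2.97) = 0.13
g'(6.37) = -0.01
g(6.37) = 0.03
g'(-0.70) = 5.38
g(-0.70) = -1.96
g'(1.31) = -5.11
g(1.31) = 1.40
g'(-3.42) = 0.06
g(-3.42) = 0.09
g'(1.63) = -1.19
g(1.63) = 0.60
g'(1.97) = -0.47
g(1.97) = 0.35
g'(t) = -2*t/(t^2 - 1)^2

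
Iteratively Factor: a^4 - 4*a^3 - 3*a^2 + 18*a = (a - 3)*(a^3 - a^2 - 6*a) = (a - 3)^2*(a^2 + 2*a) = a*(a - 3)^2*(a + 2)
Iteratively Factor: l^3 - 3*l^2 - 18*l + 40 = (l - 5)*(l^2 + 2*l - 8) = (l - 5)*(l - 2)*(l + 4)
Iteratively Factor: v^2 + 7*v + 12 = (v + 4)*(v + 3)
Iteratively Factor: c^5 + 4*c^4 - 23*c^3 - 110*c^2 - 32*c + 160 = (c - 5)*(c^4 + 9*c^3 + 22*c^2 - 32) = (c - 5)*(c + 4)*(c^3 + 5*c^2 + 2*c - 8) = (c - 5)*(c - 1)*(c + 4)*(c^2 + 6*c + 8) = (c - 5)*(c - 1)*(c + 4)^2*(c + 2)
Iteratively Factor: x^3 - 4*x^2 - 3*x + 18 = (x - 3)*(x^2 - x - 6) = (x - 3)^2*(x + 2)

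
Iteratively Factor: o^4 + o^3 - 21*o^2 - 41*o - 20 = (o - 5)*(o^3 + 6*o^2 + 9*o + 4) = (o - 5)*(o + 1)*(o^2 + 5*o + 4) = (o - 5)*(o + 1)*(o + 4)*(o + 1)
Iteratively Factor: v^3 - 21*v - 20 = (v - 5)*(v^2 + 5*v + 4) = (v - 5)*(v + 4)*(v + 1)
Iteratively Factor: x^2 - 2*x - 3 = (x + 1)*(x - 3)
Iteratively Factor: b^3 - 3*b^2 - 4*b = (b - 4)*(b^2 + b) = b*(b - 4)*(b + 1)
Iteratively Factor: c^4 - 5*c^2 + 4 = (c + 2)*(c^3 - 2*c^2 - c + 2) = (c + 1)*(c + 2)*(c^2 - 3*c + 2) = (c - 1)*(c + 1)*(c + 2)*(c - 2)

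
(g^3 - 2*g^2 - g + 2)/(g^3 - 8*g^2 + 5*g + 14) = (g - 1)/(g - 7)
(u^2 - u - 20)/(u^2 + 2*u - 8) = (u - 5)/(u - 2)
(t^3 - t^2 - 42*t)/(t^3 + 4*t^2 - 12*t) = (t - 7)/(t - 2)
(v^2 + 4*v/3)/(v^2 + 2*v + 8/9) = 3*v/(3*v + 2)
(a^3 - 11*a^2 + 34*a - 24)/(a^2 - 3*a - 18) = (a^2 - 5*a + 4)/(a + 3)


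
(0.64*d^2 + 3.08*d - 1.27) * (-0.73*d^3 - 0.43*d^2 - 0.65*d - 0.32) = -0.4672*d^5 - 2.5236*d^4 - 0.8133*d^3 - 1.6607*d^2 - 0.1601*d + 0.4064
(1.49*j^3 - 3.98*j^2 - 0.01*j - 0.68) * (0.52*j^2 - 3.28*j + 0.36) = 0.7748*j^5 - 6.9568*j^4 + 13.5856*j^3 - 1.7536*j^2 + 2.2268*j - 0.2448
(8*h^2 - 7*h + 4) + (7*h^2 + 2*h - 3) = 15*h^2 - 5*h + 1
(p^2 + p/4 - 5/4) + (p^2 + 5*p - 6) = 2*p^2 + 21*p/4 - 29/4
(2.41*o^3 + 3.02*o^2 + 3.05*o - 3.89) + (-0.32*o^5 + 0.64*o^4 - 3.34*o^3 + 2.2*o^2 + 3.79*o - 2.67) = -0.32*o^5 + 0.64*o^4 - 0.93*o^3 + 5.22*o^2 + 6.84*o - 6.56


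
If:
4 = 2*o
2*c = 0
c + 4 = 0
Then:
No Solution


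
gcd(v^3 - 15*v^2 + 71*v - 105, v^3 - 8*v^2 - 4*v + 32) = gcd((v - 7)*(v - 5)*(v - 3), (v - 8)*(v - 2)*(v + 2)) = 1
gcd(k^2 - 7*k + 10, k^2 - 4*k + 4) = k - 2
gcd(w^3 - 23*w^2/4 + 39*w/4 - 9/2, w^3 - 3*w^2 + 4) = w - 2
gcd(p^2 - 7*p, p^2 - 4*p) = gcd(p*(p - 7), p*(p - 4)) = p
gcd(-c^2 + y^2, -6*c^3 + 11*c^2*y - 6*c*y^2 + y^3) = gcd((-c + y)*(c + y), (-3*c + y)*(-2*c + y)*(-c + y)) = -c + y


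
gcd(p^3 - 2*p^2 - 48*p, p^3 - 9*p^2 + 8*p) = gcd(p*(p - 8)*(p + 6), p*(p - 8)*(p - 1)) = p^2 - 8*p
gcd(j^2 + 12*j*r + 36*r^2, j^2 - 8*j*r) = 1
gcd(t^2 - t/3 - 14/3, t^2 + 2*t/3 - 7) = t - 7/3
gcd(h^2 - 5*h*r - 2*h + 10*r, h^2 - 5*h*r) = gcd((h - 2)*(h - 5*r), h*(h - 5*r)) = -h + 5*r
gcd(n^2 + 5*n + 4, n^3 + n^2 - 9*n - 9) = n + 1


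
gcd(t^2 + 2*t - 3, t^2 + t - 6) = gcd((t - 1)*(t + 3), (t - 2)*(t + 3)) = t + 3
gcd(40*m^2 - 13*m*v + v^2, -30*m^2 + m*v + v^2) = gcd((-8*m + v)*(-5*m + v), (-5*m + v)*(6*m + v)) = -5*m + v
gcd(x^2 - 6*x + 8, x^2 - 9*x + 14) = x - 2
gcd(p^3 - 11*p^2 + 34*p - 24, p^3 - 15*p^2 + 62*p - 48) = p^2 - 7*p + 6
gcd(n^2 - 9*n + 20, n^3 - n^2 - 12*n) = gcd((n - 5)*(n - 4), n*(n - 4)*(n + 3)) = n - 4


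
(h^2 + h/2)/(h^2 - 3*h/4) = 2*(2*h + 1)/(4*h - 3)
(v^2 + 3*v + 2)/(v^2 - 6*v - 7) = (v + 2)/(v - 7)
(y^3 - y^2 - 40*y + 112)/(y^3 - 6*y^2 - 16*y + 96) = (y^2 + 3*y - 28)/(y^2 - 2*y - 24)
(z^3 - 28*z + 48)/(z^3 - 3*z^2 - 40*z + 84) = (z - 4)/(z - 7)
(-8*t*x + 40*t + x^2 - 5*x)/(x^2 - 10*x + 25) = (-8*t + x)/(x - 5)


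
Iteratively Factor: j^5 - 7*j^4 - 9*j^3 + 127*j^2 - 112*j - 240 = (j + 4)*(j^4 - 11*j^3 + 35*j^2 - 13*j - 60) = (j + 1)*(j + 4)*(j^3 - 12*j^2 + 47*j - 60) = (j - 4)*(j + 1)*(j + 4)*(j^2 - 8*j + 15) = (j - 4)*(j - 3)*(j + 1)*(j + 4)*(j - 5)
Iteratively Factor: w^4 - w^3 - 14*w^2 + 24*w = (w)*(w^3 - w^2 - 14*w + 24) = w*(w - 2)*(w^2 + w - 12) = w*(w - 3)*(w - 2)*(w + 4)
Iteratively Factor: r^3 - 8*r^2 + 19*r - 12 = (r - 1)*(r^2 - 7*r + 12) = (r - 3)*(r - 1)*(r - 4)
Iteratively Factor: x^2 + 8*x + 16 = (x + 4)*(x + 4)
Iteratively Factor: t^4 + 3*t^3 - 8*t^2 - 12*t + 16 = (t + 4)*(t^3 - t^2 - 4*t + 4) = (t - 2)*(t + 4)*(t^2 + t - 2) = (t - 2)*(t - 1)*(t + 4)*(t + 2)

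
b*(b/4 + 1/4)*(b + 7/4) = b^3/4 + 11*b^2/16 + 7*b/16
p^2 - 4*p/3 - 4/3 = (p - 2)*(p + 2/3)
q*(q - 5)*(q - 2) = q^3 - 7*q^2 + 10*q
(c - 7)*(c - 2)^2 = c^3 - 11*c^2 + 32*c - 28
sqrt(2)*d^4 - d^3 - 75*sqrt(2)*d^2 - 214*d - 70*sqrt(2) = (d - 7*sqrt(2))*(d + sqrt(2))*(d + 5*sqrt(2))*(sqrt(2)*d + 1)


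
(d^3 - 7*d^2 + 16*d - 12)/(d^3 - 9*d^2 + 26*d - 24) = (d - 2)/(d - 4)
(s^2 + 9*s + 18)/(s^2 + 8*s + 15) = (s + 6)/(s + 5)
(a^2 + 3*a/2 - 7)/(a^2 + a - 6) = (a + 7/2)/(a + 3)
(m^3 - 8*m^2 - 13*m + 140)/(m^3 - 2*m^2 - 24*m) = (m^2 - 12*m + 35)/(m*(m - 6))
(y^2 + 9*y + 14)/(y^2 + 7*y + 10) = (y + 7)/(y + 5)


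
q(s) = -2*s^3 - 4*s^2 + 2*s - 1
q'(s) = -6*s^2 - 8*s + 2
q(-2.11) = -4.24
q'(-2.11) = -7.83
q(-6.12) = 295.38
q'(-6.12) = -173.77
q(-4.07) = 59.44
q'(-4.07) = -64.83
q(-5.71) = 229.50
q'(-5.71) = -147.94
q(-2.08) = -4.47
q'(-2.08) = -7.32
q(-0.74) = -3.86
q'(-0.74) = 4.63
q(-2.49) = 0.10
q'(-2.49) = -15.28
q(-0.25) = -1.72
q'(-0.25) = 3.62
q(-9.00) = 1115.00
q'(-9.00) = -412.00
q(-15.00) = 5819.00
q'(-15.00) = -1228.00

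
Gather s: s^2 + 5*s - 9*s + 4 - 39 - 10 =s^2 - 4*s - 45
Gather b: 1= 1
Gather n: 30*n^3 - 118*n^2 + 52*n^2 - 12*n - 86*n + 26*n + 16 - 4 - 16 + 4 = 30*n^3 - 66*n^2 - 72*n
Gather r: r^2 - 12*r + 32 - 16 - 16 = r^2 - 12*r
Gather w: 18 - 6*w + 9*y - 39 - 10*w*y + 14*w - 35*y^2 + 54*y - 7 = w*(8 - 10*y) - 35*y^2 + 63*y - 28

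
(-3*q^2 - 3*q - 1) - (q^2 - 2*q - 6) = -4*q^2 - q + 5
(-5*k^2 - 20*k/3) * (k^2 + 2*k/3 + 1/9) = -5*k^4 - 10*k^3 - 5*k^2 - 20*k/27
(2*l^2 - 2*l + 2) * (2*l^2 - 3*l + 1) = 4*l^4 - 10*l^3 + 12*l^2 - 8*l + 2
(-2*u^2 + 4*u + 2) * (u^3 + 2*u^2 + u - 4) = -2*u^5 + 8*u^3 + 16*u^2 - 14*u - 8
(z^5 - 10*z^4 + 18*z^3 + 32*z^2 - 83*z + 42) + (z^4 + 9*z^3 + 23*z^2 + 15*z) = z^5 - 9*z^4 + 27*z^3 + 55*z^2 - 68*z + 42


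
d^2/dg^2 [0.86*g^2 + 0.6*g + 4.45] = 1.72000000000000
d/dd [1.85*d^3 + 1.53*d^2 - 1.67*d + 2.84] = 5.55*d^2 + 3.06*d - 1.67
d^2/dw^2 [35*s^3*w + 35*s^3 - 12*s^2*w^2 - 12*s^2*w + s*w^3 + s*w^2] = 2*s*(-12*s + 3*w + 1)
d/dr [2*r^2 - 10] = 4*r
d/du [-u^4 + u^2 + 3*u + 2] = -4*u^3 + 2*u + 3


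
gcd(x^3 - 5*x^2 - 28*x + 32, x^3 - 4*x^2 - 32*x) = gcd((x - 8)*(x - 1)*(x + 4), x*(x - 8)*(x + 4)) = x^2 - 4*x - 32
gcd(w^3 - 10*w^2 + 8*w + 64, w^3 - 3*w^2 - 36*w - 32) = w - 8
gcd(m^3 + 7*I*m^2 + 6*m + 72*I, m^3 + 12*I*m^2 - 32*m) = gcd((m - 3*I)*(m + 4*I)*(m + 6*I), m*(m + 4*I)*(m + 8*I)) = m + 4*I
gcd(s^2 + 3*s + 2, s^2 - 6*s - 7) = s + 1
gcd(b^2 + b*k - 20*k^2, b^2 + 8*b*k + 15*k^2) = b + 5*k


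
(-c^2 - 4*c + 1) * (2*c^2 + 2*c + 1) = -2*c^4 - 10*c^3 - 7*c^2 - 2*c + 1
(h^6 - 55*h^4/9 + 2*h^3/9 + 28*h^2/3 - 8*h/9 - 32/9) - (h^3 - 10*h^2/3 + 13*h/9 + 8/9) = h^6 - 55*h^4/9 - 7*h^3/9 + 38*h^2/3 - 7*h/3 - 40/9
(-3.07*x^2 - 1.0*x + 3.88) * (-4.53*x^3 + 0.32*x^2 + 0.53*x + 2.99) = 13.9071*x^5 + 3.5476*x^4 - 19.5235*x^3 - 8.4677*x^2 - 0.9336*x + 11.6012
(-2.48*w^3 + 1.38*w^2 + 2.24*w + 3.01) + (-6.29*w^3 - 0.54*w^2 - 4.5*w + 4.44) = -8.77*w^3 + 0.84*w^2 - 2.26*w + 7.45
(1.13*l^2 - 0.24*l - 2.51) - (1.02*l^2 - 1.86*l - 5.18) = 0.11*l^2 + 1.62*l + 2.67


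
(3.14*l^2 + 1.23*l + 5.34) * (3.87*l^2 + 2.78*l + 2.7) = 12.1518*l^4 + 13.4893*l^3 + 32.5632*l^2 + 18.1662*l + 14.418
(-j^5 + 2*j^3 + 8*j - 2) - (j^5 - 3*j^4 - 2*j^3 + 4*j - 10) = -2*j^5 + 3*j^4 + 4*j^3 + 4*j + 8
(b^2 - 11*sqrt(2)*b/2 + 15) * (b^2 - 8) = b^4 - 11*sqrt(2)*b^3/2 + 7*b^2 + 44*sqrt(2)*b - 120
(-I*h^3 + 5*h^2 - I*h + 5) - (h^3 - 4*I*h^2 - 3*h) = -h^3 - I*h^3 + 5*h^2 + 4*I*h^2 + 3*h - I*h + 5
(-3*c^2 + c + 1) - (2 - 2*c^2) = -c^2 + c - 1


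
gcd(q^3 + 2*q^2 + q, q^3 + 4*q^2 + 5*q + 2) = q^2 + 2*q + 1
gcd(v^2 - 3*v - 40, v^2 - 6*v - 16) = v - 8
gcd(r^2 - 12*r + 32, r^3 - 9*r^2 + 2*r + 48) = r - 8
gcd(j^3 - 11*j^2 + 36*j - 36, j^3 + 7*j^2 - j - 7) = 1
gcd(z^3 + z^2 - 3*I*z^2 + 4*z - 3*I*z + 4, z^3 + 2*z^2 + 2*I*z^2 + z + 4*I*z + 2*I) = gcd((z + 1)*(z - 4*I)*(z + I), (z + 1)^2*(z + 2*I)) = z + 1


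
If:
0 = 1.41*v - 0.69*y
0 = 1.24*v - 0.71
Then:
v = 0.57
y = 1.17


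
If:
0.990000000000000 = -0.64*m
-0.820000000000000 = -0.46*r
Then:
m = -1.55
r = 1.78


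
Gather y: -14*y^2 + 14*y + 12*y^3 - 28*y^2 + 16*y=12*y^3 - 42*y^2 + 30*y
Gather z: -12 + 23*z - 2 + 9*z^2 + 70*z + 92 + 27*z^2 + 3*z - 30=36*z^2 + 96*z + 48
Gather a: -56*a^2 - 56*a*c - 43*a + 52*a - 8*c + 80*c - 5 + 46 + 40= -56*a^2 + a*(9 - 56*c) + 72*c + 81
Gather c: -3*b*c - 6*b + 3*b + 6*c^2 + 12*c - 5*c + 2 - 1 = -3*b + 6*c^2 + c*(7 - 3*b) + 1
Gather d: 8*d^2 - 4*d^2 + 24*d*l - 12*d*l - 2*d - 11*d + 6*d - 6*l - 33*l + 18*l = 4*d^2 + d*(12*l - 7) - 21*l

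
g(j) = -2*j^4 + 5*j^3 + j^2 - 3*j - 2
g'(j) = -8*j^3 + 15*j^2 + 2*j - 3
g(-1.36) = -15.49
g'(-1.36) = 42.15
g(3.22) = -49.37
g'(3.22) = -108.12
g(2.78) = -14.64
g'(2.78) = -53.39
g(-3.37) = -429.86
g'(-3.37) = 466.80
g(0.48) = -2.76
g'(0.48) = 0.53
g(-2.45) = -134.24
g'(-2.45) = 199.79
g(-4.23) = -990.16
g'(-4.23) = 862.43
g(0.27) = -2.65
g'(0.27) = -1.52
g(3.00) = -29.00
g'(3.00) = -78.00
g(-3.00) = -281.00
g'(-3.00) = 342.00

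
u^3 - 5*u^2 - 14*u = u*(u - 7)*(u + 2)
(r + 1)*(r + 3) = r^2 + 4*r + 3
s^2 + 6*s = s*(s + 6)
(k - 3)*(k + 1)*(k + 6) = k^3 + 4*k^2 - 15*k - 18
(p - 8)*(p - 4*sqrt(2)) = p^2 - 8*p - 4*sqrt(2)*p + 32*sqrt(2)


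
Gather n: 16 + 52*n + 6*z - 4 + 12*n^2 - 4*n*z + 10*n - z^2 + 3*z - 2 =12*n^2 + n*(62 - 4*z) - z^2 + 9*z + 10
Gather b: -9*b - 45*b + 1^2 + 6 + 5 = 12 - 54*b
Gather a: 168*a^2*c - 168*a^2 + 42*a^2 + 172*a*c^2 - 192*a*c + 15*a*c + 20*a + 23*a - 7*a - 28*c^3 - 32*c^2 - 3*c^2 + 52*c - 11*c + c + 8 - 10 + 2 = a^2*(168*c - 126) + a*(172*c^2 - 177*c + 36) - 28*c^3 - 35*c^2 + 42*c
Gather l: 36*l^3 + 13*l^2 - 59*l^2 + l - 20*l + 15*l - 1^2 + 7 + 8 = 36*l^3 - 46*l^2 - 4*l + 14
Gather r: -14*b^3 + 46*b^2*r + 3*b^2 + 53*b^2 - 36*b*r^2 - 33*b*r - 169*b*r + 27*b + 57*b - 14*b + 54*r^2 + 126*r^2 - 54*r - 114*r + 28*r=-14*b^3 + 56*b^2 + 70*b + r^2*(180 - 36*b) + r*(46*b^2 - 202*b - 140)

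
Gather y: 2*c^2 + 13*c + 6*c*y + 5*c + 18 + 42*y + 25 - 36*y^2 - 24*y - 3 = 2*c^2 + 18*c - 36*y^2 + y*(6*c + 18) + 40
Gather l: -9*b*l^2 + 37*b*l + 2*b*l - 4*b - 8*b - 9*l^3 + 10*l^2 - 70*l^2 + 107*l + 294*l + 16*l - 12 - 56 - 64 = -12*b - 9*l^3 + l^2*(-9*b - 60) + l*(39*b + 417) - 132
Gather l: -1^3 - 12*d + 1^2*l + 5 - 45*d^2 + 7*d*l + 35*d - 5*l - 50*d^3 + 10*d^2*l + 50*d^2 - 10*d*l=-50*d^3 + 5*d^2 + 23*d + l*(10*d^2 - 3*d - 4) + 4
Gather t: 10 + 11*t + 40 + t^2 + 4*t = t^2 + 15*t + 50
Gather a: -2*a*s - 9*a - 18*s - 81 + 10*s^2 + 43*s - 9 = a*(-2*s - 9) + 10*s^2 + 25*s - 90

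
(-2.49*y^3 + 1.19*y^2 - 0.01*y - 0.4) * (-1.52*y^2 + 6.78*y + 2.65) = 3.7848*y^5 - 18.691*y^4 + 1.4849*y^3 + 3.6937*y^2 - 2.7385*y - 1.06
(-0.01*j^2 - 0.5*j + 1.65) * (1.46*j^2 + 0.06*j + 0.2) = -0.0146*j^4 - 0.7306*j^3 + 2.377*j^2 - 0.00100000000000001*j + 0.33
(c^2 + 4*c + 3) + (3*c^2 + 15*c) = 4*c^2 + 19*c + 3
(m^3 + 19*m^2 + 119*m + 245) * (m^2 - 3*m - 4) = m^5 + 16*m^4 + 58*m^3 - 188*m^2 - 1211*m - 980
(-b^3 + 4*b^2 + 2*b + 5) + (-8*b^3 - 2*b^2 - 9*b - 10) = -9*b^3 + 2*b^2 - 7*b - 5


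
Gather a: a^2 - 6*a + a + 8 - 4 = a^2 - 5*a + 4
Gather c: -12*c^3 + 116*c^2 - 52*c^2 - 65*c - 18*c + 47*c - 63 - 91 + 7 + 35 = -12*c^3 + 64*c^2 - 36*c - 112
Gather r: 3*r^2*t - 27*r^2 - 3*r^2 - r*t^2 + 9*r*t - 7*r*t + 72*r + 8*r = r^2*(3*t - 30) + r*(-t^2 + 2*t + 80)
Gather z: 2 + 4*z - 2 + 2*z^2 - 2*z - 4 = 2*z^2 + 2*z - 4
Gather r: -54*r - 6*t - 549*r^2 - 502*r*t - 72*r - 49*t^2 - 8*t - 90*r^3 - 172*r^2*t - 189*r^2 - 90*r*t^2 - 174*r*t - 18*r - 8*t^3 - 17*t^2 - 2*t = -90*r^3 + r^2*(-172*t - 738) + r*(-90*t^2 - 676*t - 144) - 8*t^3 - 66*t^2 - 16*t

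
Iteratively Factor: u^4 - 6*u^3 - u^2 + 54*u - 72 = (u - 3)*(u^3 - 3*u^2 - 10*u + 24) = (u - 4)*(u - 3)*(u^2 + u - 6) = (u - 4)*(u - 3)*(u - 2)*(u + 3)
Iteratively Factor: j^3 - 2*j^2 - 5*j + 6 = (j - 1)*(j^2 - j - 6) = (j - 3)*(j - 1)*(j + 2)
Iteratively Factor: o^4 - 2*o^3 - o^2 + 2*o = (o + 1)*(o^3 - 3*o^2 + 2*o) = (o - 2)*(o + 1)*(o^2 - o) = o*(o - 2)*(o + 1)*(o - 1)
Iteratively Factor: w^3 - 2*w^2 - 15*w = (w - 5)*(w^2 + 3*w) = w*(w - 5)*(w + 3)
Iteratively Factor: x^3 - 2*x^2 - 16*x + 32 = (x - 2)*(x^2 - 16) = (x - 4)*(x - 2)*(x + 4)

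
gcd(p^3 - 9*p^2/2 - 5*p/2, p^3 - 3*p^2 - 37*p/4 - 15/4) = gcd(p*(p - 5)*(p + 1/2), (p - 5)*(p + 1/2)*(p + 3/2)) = p^2 - 9*p/2 - 5/2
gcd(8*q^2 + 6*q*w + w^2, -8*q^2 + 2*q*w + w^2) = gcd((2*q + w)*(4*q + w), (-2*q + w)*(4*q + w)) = 4*q + w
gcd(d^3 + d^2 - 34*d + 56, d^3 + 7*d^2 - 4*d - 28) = d^2 + 5*d - 14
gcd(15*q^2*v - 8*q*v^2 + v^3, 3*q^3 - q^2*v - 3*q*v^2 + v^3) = 3*q - v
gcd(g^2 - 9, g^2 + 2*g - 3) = g + 3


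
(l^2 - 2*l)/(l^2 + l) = (l - 2)/(l + 1)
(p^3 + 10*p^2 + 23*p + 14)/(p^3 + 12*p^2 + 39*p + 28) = (p + 2)/(p + 4)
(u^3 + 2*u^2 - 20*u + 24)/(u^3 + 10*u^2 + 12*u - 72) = (u - 2)/(u + 6)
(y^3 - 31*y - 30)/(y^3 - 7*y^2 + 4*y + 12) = (y + 5)/(y - 2)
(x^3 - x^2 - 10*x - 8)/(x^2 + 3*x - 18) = (x^3 - x^2 - 10*x - 8)/(x^2 + 3*x - 18)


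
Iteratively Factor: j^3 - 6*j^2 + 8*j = (j - 2)*(j^2 - 4*j) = j*(j - 2)*(j - 4)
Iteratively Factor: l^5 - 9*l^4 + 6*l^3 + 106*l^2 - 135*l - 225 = (l + 3)*(l^4 - 12*l^3 + 42*l^2 - 20*l - 75) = (l - 3)*(l + 3)*(l^3 - 9*l^2 + 15*l + 25) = (l - 3)*(l + 1)*(l + 3)*(l^2 - 10*l + 25) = (l - 5)*(l - 3)*(l + 1)*(l + 3)*(l - 5)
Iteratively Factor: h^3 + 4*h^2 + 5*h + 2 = (h + 2)*(h^2 + 2*h + 1) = (h + 1)*(h + 2)*(h + 1)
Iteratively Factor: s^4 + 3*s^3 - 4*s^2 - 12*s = (s + 2)*(s^3 + s^2 - 6*s) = (s - 2)*(s + 2)*(s^2 + 3*s) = (s - 2)*(s + 2)*(s + 3)*(s)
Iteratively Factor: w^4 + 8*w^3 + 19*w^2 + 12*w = (w + 3)*(w^3 + 5*w^2 + 4*w) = (w + 1)*(w + 3)*(w^2 + 4*w) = w*(w + 1)*(w + 3)*(w + 4)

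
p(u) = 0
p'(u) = 0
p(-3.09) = 0.00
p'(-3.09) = 0.00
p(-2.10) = 0.00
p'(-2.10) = 0.00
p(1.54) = 0.00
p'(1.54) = 0.00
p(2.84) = 0.00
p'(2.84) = 0.00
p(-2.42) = 0.00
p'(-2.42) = 0.00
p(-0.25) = 0.00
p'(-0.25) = 0.00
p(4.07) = 0.00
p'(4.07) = 0.00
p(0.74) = 0.00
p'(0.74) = 0.00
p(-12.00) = 0.00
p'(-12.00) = 0.00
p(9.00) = 0.00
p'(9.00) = 0.00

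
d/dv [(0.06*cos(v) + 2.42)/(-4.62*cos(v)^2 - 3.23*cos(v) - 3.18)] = (0.2772*sin(v)^2 - 22.3608*cos(v) - 7.903)*sin(v)/(4.62*cos(v)^2 + 3.23*cos(v) + 3.18)^2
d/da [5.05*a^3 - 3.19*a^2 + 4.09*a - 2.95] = 15.15*a^2 - 6.38*a + 4.09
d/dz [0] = 0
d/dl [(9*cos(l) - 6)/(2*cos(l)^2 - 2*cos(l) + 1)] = 3*(6*cos(l)^2 - 8*cos(l) + 1)*sin(l)/(2*cos(l) - cos(2*l) - 2)^2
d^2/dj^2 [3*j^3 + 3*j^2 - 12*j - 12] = 18*j + 6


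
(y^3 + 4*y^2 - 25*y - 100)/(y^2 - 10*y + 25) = (y^2 + 9*y + 20)/(y - 5)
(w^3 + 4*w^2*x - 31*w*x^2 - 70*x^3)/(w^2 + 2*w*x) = w + 2*x - 35*x^2/w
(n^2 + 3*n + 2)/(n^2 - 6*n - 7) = (n + 2)/(n - 7)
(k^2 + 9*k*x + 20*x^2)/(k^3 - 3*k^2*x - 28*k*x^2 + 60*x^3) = (k + 4*x)/(k^2 - 8*k*x + 12*x^2)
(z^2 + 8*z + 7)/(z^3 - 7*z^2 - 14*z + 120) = (z^2 + 8*z + 7)/(z^3 - 7*z^2 - 14*z + 120)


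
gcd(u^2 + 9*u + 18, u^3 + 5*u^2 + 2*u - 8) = 1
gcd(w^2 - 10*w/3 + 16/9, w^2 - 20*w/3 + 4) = w - 2/3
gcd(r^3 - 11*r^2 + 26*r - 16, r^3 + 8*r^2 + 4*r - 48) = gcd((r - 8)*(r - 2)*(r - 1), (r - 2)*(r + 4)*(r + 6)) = r - 2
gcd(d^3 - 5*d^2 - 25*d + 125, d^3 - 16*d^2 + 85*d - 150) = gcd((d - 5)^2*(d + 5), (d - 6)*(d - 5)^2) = d^2 - 10*d + 25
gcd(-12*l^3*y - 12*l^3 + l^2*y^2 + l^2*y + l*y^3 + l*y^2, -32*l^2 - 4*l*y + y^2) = 4*l + y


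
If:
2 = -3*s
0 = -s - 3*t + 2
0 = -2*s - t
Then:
No Solution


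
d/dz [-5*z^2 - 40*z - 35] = -10*z - 40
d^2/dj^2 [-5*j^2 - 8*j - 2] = -10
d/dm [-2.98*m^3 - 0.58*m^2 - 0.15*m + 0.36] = -8.94*m^2 - 1.16*m - 0.15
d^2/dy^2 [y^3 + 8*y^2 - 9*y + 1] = 6*y + 16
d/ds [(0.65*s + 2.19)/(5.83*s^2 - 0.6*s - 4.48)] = (3.7895*s^2 - 0.39*s - (0.65*s + 2.19)*(11.66*s - 0.6) - 2.912)/(-5.83*s^2 + 0.6*s + 4.48)^2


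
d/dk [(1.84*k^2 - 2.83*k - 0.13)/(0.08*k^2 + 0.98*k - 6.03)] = (2.0296*k^2 - 22.1696*k + 17.1923)/(0.0064*k^4 + 0.1568*k^3 - 0.00440000000000018*k^2 - 11.8188*k + 36.3609)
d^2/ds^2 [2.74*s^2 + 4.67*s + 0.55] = 5.48000000000000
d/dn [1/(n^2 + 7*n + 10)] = (-2*n - 7)/(n^2 + 7*n + 10)^2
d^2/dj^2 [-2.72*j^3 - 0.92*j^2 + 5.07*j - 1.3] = -16.32*j - 1.84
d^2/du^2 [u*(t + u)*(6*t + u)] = 14*t + 6*u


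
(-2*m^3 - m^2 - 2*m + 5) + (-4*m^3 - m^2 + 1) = -6*m^3 - 2*m^2 - 2*m + 6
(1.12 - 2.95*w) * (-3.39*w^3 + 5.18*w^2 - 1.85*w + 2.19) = 10.0005*w^4 - 19.0778*w^3 + 11.2591*w^2 - 8.5325*w + 2.4528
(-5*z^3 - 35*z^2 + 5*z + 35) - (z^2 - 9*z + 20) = -5*z^3 - 36*z^2 + 14*z + 15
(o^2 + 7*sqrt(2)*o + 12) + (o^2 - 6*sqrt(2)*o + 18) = 2*o^2 + sqrt(2)*o + 30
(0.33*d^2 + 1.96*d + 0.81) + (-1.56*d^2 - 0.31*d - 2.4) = -1.23*d^2 + 1.65*d - 1.59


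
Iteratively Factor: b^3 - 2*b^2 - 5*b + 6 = (b + 2)*(b^2 - 4*b + 3) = (b - 3)*(b + 2)*(b - 1)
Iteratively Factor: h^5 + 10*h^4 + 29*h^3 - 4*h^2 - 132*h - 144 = (h + 3)*(h^4 + 7*h^3 + 8*h^2 - 28*h - 48) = (h - 2)*(h + 3)*(h^3 + 9*h^2 + 26*h + 24) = (h - 2)*(h + 3)*(h + 4)*(h^2 + 5*h + 6) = (h - 2)*(h + 2)*(h + 3)*(h + 4)*(h + 3)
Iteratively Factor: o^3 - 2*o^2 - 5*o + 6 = (o - 3)*(o^2 + o - 2) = (o - 3)*(o - 1)*(o + 2)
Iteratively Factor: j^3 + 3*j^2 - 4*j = (j)*(j^2 + 3*j - 4) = j*(j - 1)*(j + 4)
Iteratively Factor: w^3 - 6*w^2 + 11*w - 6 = (w - 2)*(w^2 - 4*w + 3) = (w - 3)*(w - 2)*(w - 1)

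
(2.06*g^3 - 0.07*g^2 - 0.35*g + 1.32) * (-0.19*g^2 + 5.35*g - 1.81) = -0.3914*g^5 + 11.0343*g^4 - 4.0366*g^3 - 1.9966*g^2 + 7.6955*g - 2.3892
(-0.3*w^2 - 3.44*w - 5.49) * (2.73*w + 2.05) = -0.819*w^3 - 10.0062*w^2 - 22.0397*w - 11.2545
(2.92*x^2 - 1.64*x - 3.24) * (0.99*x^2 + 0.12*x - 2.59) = 2.8908*x^4 - 1.2732*x^3 - 10.9672*x^2 + 3.8588*x + 8.3916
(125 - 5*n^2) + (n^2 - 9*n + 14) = -4*n^2 - 9*n + 139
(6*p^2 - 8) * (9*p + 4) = 54*p^3 + 24*p^2 - 72*p - 32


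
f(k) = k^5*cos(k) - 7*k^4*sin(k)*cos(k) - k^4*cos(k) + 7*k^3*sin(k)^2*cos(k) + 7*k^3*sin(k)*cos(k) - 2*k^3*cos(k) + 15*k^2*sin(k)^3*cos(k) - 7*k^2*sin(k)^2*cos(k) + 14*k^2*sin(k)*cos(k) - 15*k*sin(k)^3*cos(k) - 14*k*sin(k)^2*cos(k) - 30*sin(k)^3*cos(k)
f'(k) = -k^5*sin(k) + 7*k^4*sin(k)^2 + k^4*sin(k) - 7*k^4*cos(k)^2 + 5*k^4*cos(k) - 7*k^3*sin(k)^3 - 7*k^3*sin(k)^2 + 14*k^3*sin(k)*cos(k)^2 - 28*k^3*sin(k)*cos(k) + 2*k^3*sin(k) + 7*k^3*cos(k)^2 - 4*k^3*cos(k) - 15*k^2*sin(k)^4 + 7*k^2*sin(k)^3 + 45*k^2*sin(k)^2*cos(k)^2 + 21*k^2*sin(k)^2*cos(k) - 14*k^2*sin(k)^2 - 14*k^2*sin(k)*cos(k)^2 + 21*k^2*sin(k)*cos(k) + 14*k^2*cos(k)^2 - 6*k^2*cos(k) + 15*k*sin(k)^4 + 30*k*sin(k)^3*cos(k) + 14*k*sin(k)^3 - 45*k*sin(k)^2*cos(k)^2 - 14*k*sin(k)^2*cos(k) - 28*k*sin(k)*cos(k)^2 + 28*k*sin(k)*cos(k) + 30*sin(k)^4 - 15*sin(k)^3*cos(k) - 90*sin(k)^2*cos(k)^2 - 14*sin(k)^2*cos(k)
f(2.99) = -69.54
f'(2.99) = -392.17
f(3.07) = -105.69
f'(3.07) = -513.46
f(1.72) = 1.23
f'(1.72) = 2.54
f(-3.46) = 887.46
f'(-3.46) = -2036.67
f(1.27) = -6.11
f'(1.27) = 21.40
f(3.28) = -250.00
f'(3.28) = -863.29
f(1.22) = -7.13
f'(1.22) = 19.37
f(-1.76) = 5.51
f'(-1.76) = -28.46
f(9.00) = -32341.04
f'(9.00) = -64232.23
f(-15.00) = 433811.38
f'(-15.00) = -720697.09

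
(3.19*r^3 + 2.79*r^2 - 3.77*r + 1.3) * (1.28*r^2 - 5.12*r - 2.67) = 4.0832*r^5 - 12.7616*r^4 - 27.6277*r^3 + 13.5171*r^2 + 3.4099*r - 3.471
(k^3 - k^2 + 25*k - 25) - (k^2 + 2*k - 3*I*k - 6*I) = k^3 - 2*k^2 + 23*k + 3*I*k - 25 + 6*I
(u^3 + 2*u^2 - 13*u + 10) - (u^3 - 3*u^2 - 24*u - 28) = 5*u^2 + 11*u + 38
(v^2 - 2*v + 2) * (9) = 9*v^2 - 18*v + 18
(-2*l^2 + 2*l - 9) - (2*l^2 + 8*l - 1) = -4*l^2 - 6*l - 8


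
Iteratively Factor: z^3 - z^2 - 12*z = (z + 3)*(z^2 - 4*z) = z*(z + 3)*(z - 4)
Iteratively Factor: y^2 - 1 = (y + 1)*(y - 1)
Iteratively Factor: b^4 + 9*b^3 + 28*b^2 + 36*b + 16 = (b + 2)*(b^3 + 7*b^2 + 14*b + 8) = (b + 2)^2*(b^2 + 5*b + 4) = (b + 2)^2*(b + 4)*(b + 1)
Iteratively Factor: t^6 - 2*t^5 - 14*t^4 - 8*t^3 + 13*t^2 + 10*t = (t + 1)*(t^5 - 3*t^4 - 11*t^3 + 3*t^2 + 10*t) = (t + 1)^2*(t^4 - 4*t^3 - 7*t^2 + 10*t) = (t - 5)*(t + 1)^2*(t^3 + t^2 - 2*t) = (t - 5)*(t + 1)^2*(t + 2)*(t^2 - t) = (t - 5)*(t - 1)*(t + 1)^2*(t + 2)*(t)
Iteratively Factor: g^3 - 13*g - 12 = (g + 1)*(g^2 - g - 12) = (g - 4)*(g + 1)*(g + 3)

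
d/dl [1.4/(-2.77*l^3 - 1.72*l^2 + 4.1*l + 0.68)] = (11.634*l^2 + 4.816*l - 5.74)/(2.77*l^3 + 1.72*l^2 - 4.1*l - 0.68)^2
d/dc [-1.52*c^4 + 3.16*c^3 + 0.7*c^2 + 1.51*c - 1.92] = -6.08*c^3 + 9.48*c^2 + 1.4*c + 1.51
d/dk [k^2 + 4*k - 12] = 2*k + 4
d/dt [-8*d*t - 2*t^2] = -8*d - 4*t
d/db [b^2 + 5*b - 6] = 2*b + 5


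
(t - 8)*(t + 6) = t^2 - 2*t - 48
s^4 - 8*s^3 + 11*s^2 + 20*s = s*(s - 5)*(s - 4)*(s + 1)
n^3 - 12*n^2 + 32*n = n*(n - 8)*(n - 4)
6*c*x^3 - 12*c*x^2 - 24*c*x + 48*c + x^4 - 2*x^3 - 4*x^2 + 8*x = (6*c + x)*(x - 2)^2*(x + 2)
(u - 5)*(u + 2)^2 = u^3 - u^2 - 16*u - 20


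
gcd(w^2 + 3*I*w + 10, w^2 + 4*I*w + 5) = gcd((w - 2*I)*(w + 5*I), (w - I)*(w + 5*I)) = w + 5*I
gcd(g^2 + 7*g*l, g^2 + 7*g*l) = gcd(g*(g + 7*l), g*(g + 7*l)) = g^2 + 7*g*l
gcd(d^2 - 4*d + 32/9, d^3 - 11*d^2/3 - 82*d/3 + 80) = d - 8/3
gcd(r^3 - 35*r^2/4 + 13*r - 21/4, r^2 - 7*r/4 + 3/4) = r^2 - 7*r/4 + 3/4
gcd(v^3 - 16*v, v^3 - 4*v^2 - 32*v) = v^2 + 4*v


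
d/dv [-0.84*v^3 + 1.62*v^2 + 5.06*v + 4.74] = -2.52*v^2 + 3.24*v + 5.06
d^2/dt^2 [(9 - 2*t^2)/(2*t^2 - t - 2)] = 2*(-4*t^3 + 84*t^2 - 54*t + 37)/(8*t^6 - 12*t^5 - 18*t^4 + 23*t^3 + 18*t^2 - 12*t - 8)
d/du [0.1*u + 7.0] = 0.100000000000000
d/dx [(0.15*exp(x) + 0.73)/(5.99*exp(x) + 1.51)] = -4.1462*exp(x)/(5.99*exp(x) + 1.51)^2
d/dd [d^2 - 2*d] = 2*d - 2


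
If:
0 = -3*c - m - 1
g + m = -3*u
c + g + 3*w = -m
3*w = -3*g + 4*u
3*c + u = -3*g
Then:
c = -3/28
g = 1/28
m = -19/28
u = 3/14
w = 1/4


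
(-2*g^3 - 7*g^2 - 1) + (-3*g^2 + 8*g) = -2*g^3 - 10*g^2 + 8*g - 1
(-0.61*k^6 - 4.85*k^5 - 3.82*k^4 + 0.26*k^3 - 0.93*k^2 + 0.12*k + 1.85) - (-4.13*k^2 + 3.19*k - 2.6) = -0.61*k^6 - 4.85*k^5 - 3.82*k^4 + 0.26*k^3 + 3.2*k^2 - 3.07*k + 4.45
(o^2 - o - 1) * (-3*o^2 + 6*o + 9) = -3*o^4 + 9*o^3 + 6*o^2 - 15*o - 9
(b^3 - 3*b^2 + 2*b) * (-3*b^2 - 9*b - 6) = -3*b^5 + 15*b^3 - 12*b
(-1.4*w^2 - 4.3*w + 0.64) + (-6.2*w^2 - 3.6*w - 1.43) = -7.6*w^2 - 7.9*w - 0.79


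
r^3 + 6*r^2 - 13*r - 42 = (r - 3)*(r + 2)*(r + 7)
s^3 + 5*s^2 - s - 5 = (s - 1)*(s + 1)*(s + 5)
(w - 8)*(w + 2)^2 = w^3 - 4*w^2 - 28*w - 32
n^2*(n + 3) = n^3 + 3*n^2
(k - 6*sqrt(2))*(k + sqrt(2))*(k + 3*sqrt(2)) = k^3 - 2*sqrt(2)*k^2 - 42*k - 36*sqrt(2)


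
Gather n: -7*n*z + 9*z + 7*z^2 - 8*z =-7*n*z + 7*z^2 + z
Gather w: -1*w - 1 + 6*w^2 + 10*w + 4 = 6*w^2 + 9*w + 3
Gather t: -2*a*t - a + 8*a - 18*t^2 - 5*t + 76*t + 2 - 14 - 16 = 7*a - 18*t^2 + t*(71 - 2*a) - 28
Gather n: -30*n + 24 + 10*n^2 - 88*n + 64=10*n^2 - 118*n + 88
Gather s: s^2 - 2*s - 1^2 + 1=s^2 - 2*s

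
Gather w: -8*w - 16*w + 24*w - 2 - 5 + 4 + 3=0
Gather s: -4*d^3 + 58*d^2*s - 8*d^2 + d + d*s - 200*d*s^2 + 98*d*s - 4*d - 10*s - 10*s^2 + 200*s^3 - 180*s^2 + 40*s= -4*d^3 - 8*d^2 - 3*d + 200*s^3 + s^2*(-200*d - 190) + s*(58*d^2 + 99*d + 30)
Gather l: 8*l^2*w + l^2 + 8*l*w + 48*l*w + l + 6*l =l^2*(8*w + 1) + l*(56*w + 7)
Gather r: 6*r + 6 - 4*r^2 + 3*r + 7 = -4*r^2 + 9*r + 13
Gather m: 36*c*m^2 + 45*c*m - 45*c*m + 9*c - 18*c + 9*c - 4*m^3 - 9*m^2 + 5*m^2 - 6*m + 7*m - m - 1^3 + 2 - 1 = -4*m^3 + m^2*(36*c - 4)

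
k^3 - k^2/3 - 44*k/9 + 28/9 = (k - 2)*(k - 2/3)*(k + 7/3)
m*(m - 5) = m^2 - 5*m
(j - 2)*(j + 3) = j^2 + j - 6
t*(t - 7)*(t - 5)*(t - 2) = t^4 - 14*t^3 + 59*t^2 - 70*t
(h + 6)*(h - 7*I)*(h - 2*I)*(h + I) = h^4 + 6*h^3 - 8*I*h^3 - 5*h^2 - 48*I*h^2 - 30*h - 14*I*h - 84*I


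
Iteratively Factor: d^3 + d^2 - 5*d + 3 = (d - 1)*(d^2 + 2*d - 3) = (d - 1)*(d + 3)*(d - 1)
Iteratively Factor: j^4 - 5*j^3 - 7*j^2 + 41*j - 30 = (j - 1)*(j^3 - 4*j^2 - 11*j + 30) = (j - 5)*(j - 1)*(j^2 + j - 6) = (j - 5)*(j - 1)*(j + 3)*(j - 2)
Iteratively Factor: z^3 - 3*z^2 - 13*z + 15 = (z + 3)*(z^2 - 6*z + 5) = (z - 5)*(z + 3)*(z - 1)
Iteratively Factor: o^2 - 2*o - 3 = (o + 1)*(o - 3)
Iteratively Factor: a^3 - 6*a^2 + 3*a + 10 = (a + 1)*(a^2 - 7*a + 10) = (a - 5)*(a + 1)*(a - 2)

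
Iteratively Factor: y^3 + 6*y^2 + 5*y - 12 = (y - 1)*(y^2 + 7*y + 12) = (y - 1)*(y + 4)*(y + 3)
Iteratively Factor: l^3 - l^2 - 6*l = (l + 2)*(l^2 - 3*l) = (l - 3)*(l + 2)*(l)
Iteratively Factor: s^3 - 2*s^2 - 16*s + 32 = (s + 4)*(s^2 - 6*s + 8) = (s - 4)*(s + 4)*(s - 2)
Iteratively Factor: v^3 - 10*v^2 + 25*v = (v)*(v^2 - 10*v + 25) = v*(v - 5)*(v - 5)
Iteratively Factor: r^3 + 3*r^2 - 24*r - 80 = (r - 5)*(r^2 + 8*r + 16) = (r - 5)*(r + 4)*(r + 4)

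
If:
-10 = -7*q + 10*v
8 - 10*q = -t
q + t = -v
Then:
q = 10/13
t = -4/13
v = -6/13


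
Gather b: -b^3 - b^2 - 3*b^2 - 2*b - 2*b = -b^3 - 4*b^2 - 4*b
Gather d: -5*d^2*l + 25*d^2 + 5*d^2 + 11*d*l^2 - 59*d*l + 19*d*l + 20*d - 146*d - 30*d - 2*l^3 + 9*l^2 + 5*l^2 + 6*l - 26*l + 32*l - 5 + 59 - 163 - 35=d^2*(30 - 5*l) + d*(11*l^2 - 40*l - 156) - 2*l^3 + 14*l^2 + 12*l - 144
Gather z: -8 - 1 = -9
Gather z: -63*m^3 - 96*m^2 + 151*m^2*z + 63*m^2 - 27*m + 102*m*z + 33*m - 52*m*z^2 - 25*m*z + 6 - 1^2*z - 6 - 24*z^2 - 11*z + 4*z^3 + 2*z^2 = -63*m^3 - 33*m^2 + 6*m + 4*z^3 + z^2*(-52*m - 22) + z*(151*m^2 + 77*m - 12)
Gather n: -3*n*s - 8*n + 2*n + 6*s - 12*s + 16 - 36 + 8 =n*(-3*s - 6) - 6*s - 12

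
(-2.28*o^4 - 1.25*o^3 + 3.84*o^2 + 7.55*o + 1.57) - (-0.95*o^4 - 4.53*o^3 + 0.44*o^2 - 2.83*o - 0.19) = -1.33*o^4 + 3.28*o^3 + 3.4*o^2 + 10.38*o + 1.76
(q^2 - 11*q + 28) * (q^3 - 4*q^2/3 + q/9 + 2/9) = q^5 - 37*q^4/3 + 385*q^3/9 - 115*q^2/3 + 2*q/3 + 56/9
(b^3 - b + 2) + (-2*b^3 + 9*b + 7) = -b^3 + 8*b + 9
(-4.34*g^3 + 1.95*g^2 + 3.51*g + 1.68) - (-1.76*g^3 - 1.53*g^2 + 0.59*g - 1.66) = -2.58*g^3 + 3.48*g^2 + 2.92*g + 3.34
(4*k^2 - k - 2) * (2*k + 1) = 8*k^3 + 2*k^2 - 5*k - 2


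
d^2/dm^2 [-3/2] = 0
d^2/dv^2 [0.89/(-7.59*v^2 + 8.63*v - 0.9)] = (102.542418*v^2 - 116.593026*v - 0.89*(15.18*v - 8.63)*(30.36*v - 17.26) + 12.15918)/(7.59*v^2 - 8.63*v + 0.9)^3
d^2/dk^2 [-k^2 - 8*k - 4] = -2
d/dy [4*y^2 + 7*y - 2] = 8*y + 7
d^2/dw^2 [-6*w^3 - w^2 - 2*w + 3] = -36*w - 2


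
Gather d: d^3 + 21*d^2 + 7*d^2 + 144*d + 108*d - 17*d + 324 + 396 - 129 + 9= d^3 + 28*d^2 + 235*d + 600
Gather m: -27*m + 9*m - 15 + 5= -18*m - 10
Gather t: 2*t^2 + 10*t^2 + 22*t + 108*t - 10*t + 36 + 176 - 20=12*t^2 + 120*t + 192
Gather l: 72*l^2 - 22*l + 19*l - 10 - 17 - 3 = 72*l^2 - 3*l - 30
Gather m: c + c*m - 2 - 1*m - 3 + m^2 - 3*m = c + m^2 + m*(c - 4) - 5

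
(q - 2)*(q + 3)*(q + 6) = q^3 + 7*q^2 - 36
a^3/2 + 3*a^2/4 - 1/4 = (a/2 + 1/2)*(a - 1/2)*(a + 1)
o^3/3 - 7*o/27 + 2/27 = (o/3 + 1/3)*(o - 2/3)*(o - 1/3)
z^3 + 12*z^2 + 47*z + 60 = (z + 3)*(z + 4)*(z + 5)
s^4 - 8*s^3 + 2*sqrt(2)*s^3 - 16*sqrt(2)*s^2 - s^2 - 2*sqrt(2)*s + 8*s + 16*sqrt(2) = (s - 8)*(s - 1)*(s + 1)*(s + 2*sqrt(2))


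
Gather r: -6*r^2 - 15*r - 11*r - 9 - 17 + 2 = -6*r^2 - 26*r - 24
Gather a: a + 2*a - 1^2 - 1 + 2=3*a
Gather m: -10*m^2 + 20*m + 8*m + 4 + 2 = -10*m^2 + 28*m + 6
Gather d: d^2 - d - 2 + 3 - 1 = d^2 - d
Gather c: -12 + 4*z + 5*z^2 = 5*z^2 + 4*z - 12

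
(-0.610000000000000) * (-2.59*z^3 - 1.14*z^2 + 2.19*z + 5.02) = 1.5799*z^3 + 0.6954*z^2 - 1.3359*z - 3.0622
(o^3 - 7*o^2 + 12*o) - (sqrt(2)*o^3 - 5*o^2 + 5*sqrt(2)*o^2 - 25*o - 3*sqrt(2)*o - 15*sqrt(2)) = -sqrt(2)*o^3 + o^3 - 5*sqrt(2)*o^2 - 2*o^2 + 3*sqrt(2)*o + 37*o + 15*sqrt(2)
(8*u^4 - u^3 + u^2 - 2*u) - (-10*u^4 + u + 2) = 18*u^4 - u^3 + u^2 - 3*u - 2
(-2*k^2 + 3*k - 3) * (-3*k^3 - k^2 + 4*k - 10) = 6*k^5 - 7*k^4 - 2*k^3 + 35*k^2 - 42*k + 30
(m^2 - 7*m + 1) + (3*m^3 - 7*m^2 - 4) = 3*m^3 - 6*m^2 - 7*m - 3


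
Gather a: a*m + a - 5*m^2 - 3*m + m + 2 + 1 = a*(m + 1) - 5*m^2 - 2*m + 3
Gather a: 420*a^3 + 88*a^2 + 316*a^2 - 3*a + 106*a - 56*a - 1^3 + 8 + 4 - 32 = 420*a^3 + 404*a^2 + 47*a - 21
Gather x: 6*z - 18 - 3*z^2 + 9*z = -3*z^2 + 15*z - 18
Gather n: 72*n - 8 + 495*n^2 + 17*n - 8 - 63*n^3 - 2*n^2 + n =-63*n^3 + 493*n^2 + 90*n - 16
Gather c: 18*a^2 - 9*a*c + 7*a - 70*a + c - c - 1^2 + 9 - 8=18*a^2 - 9*a*c - 63*a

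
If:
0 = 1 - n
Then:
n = 1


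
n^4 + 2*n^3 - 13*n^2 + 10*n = n*(n - 2)*(n - 1)*(n + 5)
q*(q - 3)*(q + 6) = q^3 + 3*q^2 - 18*q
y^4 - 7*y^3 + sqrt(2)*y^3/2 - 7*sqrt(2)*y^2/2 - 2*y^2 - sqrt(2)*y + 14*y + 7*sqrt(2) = (y - 7)*(y - sqrt(2))*(y + sqrt(2)/2)*(y + sqrt(2))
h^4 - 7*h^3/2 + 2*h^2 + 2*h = h*(h - 2)^2*(h + 1/2)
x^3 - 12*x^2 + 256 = (x - 8)^2*(x + 4)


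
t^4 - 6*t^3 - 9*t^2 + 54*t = t*(t - 6)*(t - 3)*(t + 3)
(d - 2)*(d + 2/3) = d^2 - 4*d/3 - 4/3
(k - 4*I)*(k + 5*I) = k^2 + I*k + 20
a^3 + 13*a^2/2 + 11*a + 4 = (a + 1/2)*(a + 2)*(a + 4)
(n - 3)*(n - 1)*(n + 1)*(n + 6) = n^4 + 3*n^3 - 19*n^2 - 3*n + 18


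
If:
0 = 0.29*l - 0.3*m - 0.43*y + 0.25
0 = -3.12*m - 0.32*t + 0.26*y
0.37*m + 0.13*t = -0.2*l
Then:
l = 2.08519535638497*y - 1.12033454000749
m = 0.582355511172138*y - 0.24965672200724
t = 2.43415303957059 - 4.86546623392835*y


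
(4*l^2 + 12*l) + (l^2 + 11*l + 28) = 5*l^2 + 23*l + 28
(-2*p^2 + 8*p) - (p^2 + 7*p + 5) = -3*p^2 + p - 5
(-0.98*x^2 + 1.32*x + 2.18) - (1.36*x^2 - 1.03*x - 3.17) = -2.34*x^2 + 2.35*x + 5.35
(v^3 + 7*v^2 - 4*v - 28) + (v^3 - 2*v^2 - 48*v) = 2*v^3 + 5*v^2 - 52*v - 28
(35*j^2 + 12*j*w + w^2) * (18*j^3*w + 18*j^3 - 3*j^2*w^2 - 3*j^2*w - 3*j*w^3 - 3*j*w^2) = 630*j^5*w + 630*j^5 + 111*j^4*w^2 + 111*j^4*w - 123*j^3*w^3 - 123*j^3*w^2 - 39*j^2*w^4 - 39*j^2*w^3 - 3*j*w^5 - 3*j*w^4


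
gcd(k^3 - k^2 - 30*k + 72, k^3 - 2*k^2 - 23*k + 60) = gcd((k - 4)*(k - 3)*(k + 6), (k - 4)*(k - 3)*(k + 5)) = k^2 - 7*k + 12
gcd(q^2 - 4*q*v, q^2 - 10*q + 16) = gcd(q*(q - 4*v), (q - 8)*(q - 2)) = 1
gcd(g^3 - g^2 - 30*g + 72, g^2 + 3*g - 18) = g^2 + 3*g - 18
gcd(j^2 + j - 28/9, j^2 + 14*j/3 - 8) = j - 4/3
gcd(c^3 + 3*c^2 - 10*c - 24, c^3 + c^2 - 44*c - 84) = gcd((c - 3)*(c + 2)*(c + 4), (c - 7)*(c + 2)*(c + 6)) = c + 2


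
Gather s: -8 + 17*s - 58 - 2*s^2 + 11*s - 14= -2*s^2 + 28*s - 80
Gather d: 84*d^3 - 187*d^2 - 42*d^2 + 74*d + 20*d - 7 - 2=84*d^3 - 229*d^2 + 94*d - 9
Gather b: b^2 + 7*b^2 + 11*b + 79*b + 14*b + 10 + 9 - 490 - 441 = 8*b^2 + 104*b - 912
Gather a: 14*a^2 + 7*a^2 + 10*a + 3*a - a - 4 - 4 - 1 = 21*a^2 + 12*a - 9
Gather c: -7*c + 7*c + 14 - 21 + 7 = 0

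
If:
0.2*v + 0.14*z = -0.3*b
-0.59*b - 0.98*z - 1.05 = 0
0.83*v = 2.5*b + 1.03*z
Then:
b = 0.62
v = 0.08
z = -1.45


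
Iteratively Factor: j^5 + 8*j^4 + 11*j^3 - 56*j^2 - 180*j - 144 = (j + 3)*(j^4 + 5*j^3 - 4*j^2 - 44*j - 48) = (j + 2)*(j + 3)*(j^3 + 3*j^2 - 10*j - 24) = (j + 2)^2*(j + 3)*(j^2 + j - 12) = (j - 3)*(j + 2)^2*(j + 3)*(j + 4)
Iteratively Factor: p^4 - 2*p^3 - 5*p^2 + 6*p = (p - 3)*(p^3 + p^2 - 2*p) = (p - 3)*(p - 1)*(p^2 + 2*p) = (p - 3)*(p - 1)*(p + 2)*(p)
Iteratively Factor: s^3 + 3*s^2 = (s)*(s^2 + 3*s) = s^2*(s + 3)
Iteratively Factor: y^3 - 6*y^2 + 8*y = (y - 2)*(y^2 - 4*y) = (y - 4)*(y - 2)*(y)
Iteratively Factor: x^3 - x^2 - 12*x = (x - 4)*(x^2 + 3*x) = x*(x - 4)*(x + 3)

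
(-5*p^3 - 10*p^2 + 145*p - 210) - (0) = -5*p^3 - 10*p^2 + 145*p - 210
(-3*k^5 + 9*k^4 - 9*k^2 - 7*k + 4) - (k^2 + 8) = -3*k^5 + 9*k^4 - 10*k^2 - 7*k - 4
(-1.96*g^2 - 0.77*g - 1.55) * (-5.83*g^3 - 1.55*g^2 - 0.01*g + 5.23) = 11.4268*g^5 + 7.5271*g^4 + 10.2496*g^3 - 7.8406*g^2 - 4.0116*g - 8.1065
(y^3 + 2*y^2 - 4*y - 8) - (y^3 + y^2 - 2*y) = y^2 - 2*y - 8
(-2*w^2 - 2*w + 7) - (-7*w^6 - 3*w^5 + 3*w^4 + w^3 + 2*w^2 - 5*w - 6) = 7*w^6 + 3*w^5 - 3*w^4 - w^3 - 4*w^2 + 3*w + 13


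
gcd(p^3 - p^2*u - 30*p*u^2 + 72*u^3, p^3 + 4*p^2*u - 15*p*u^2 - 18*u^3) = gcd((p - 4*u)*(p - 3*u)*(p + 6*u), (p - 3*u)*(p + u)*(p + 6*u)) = p^2 + 3*p*u - 18*u^2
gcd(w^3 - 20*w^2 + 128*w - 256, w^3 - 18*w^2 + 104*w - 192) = w^2 - 12*w + 32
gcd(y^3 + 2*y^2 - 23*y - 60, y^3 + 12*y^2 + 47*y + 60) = y^2 + 7*y + 12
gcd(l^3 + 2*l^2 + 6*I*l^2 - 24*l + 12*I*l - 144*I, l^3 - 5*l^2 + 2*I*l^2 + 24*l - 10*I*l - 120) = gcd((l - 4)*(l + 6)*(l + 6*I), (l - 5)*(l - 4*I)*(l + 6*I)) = l + 6*I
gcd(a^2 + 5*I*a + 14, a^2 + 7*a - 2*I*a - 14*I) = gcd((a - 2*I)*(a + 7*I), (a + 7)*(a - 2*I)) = a - 2*I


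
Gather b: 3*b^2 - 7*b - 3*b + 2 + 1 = 3*b^2 - 10*b + 3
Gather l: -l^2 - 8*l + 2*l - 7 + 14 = -l^2 - 6*l + 7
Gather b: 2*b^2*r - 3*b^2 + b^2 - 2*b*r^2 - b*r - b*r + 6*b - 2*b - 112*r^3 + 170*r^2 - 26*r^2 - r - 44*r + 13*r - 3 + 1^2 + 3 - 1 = b^2*(2*r - 2) + b*(-2*r^2 - 2*r + 4) - 112*r^3 + 144*r^2 - 32*r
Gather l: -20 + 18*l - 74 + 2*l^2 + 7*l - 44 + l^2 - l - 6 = 3*l^2 + 24*l - 144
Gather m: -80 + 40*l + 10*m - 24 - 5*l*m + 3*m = 40*l + m*(13 - 5*l) - 104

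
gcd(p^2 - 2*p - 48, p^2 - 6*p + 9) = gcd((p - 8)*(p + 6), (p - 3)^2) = 1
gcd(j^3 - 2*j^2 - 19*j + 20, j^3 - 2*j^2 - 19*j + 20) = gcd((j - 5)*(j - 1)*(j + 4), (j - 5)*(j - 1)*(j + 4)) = j^3 - 2*j^2 - 19*j + 20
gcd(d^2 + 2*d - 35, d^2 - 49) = d + 7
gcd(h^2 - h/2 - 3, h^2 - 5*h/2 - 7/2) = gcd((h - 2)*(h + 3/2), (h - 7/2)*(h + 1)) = 1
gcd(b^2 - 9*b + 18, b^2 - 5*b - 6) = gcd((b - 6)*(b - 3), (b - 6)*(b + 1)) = b - 6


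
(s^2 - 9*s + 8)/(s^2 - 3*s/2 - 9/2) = 2*(-s^2 + 9*s - 8)/(-2*s^2 + 3*s + 9)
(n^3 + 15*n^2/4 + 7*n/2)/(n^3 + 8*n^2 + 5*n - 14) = n*(4*n + 7)/(4*(n^2 + 6*n - 7))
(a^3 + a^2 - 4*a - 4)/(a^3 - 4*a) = (a + 1)/a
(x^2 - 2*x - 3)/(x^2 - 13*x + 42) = (x^2 - 2*x - 3)/(x^2 - 13*x + 42)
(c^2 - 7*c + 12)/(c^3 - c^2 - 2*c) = (-c^2 + 7*c - 12)/(c*(-c^2 + c + 2))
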